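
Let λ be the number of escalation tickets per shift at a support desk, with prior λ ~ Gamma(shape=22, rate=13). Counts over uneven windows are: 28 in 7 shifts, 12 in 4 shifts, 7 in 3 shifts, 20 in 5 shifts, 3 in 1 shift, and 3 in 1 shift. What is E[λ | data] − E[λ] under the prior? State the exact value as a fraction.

487/442

Total count: 28 + 12 + 7 + 20 + 3 + 3 = 73.
Total exposure: 7 + 4 + 3 + 5 + 1 + 1 = 21 shifts.
The Gamma prior is conjugate for the Poisson rate, so λ | data ~ Gamma(22+73, 13+21) = Gamma(95, 34).
Posterior mean = 95/34 = 95/34; prior mean = 22/13 = 22/13. Difference = 95/34 − 22/13 = 487/442.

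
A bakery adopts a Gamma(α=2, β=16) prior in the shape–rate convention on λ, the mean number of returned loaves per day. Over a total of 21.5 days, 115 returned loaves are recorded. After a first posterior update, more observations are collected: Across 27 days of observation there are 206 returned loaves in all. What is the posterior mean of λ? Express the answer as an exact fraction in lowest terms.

646/129

Total count 115 over total exposure 21.5 days.
After the first batch: Gamma(2 + 115, 16 + 21.5) = Gamma(117, 75/2).
Total count 206 over total exposure 27 days.
After the second batch: Gamma(117 + 206, 75/2 + 27) = Gamma(323, 129/2).
Posterior mean = α'/β' = 323/(129/2) = 646/129.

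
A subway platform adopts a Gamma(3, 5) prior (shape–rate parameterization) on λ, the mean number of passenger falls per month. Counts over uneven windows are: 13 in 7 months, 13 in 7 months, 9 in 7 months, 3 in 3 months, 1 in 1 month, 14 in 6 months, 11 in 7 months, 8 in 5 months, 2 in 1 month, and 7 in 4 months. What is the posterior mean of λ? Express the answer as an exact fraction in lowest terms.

Total count: 13 + 13 + 9 + 3 + 1 + 14 + 11 + 8 + 2 + 7 = 81.
Total exposure: 7 + 7 + 7 + 3 + 1 + 6 + 7 + 5 + 1 + 4 = 48 months.
Conjugate update: add total count to the shape and total exposure to the rate, giving Gamma(84, 53).
Posterior mean = α'/β' = 84/53.

84/53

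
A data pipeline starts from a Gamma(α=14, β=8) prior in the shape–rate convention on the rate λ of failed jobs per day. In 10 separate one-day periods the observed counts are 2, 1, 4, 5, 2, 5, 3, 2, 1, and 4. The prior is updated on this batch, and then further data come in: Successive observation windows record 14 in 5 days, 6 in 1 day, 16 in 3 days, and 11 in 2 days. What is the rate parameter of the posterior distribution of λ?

29

Total count: 2 + 1 + 4 + 5 + 2 + 5 + 3 + 2 + 1 + 4 = 29.
Total exposure: 10 days.
After the first batch: Gamma(14 + 29, 8 + 10) = Gamma(43, 18).
Total count: 14 + 6 + 16 + 11 = 47.
Total exposure: 5 + 1 + 3 + 2 = 11 days.
After the second batch: Gamma(43 + 47, 18 + 11) = Gamma(90, 29).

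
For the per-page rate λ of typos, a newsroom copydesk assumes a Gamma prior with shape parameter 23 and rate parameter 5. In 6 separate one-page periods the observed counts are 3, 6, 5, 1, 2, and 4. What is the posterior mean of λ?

Total count: 3 + 6 + 5 + 1 + 2 + 4 = 21.
Total exposure: 6 pages.
The Gamma prior is conjugate for the Poisson rate, so λ | data ~ Gamma(23+21, 5+6) = Gamma(44, 11).
Posterior mean = α'/β' = 44/11 = 4.

4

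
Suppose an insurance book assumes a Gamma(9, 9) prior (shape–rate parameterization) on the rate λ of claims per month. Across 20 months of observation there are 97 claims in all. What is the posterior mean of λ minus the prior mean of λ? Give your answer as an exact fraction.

Total count 97 over total exposure 20 months.
By Gamma–Poisson conjugacy, the posterior is Gamma(α + Σx, β + Σt) = Gamma(9 + 97, 9 + 20) = Gamma(106, 29).
Posterior mean = 106/29 = 106/29; prior mean = 9/9 = 1. Difference = 106/29 − 1 = 77/29.

77/29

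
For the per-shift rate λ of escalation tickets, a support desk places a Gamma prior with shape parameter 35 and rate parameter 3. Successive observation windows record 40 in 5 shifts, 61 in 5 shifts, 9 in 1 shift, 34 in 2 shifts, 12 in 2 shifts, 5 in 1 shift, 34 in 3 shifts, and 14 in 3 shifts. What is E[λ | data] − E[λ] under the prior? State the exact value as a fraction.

Total count: 40 + 61 + 9 + 34 + 12 + 5 + 34 + 14 = 209.
Total exposure: 5 + 5 + 1 + 2 + 2 + 1 + 3 + 3 = 22 shifts.
Posterior: α' = 35 + 209 = 244, β' = 3 + 22 = 25.
Posterior mean = 244/25 = 244/25; prior mean = 35/3 = 35/3. Difference = 244/25 − 35/3 = -143/75.

-143/75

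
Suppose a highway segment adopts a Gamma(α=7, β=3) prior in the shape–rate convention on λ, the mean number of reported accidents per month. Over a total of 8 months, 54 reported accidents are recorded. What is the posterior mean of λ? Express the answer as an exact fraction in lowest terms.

Total count 54 over total exposure 8 months.
By Gamma–Poisson conjugacy, the posterior is Gamma(α + Σx, β + Σt) = Gamma(7 + 54, 3 + 8) = Gamma(61, 11).
Posterior mean = α'/β' = 61/11.

61/11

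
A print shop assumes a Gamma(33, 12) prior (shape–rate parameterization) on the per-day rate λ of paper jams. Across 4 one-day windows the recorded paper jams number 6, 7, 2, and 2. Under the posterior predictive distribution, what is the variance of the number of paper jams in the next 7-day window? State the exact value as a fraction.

4025/128

Total count: 6 + 7 + 2 + 2 = 17.
Total exposure: 4 days.
Conjugate update: add total count to the shape and total exposure to the rate, giving Gamma(50, 16).
The posterior predictive for a window of length T is Negative Binomial with variance T·α'·(β'+T)/β'² = 7·50·23/256 = 4025/128.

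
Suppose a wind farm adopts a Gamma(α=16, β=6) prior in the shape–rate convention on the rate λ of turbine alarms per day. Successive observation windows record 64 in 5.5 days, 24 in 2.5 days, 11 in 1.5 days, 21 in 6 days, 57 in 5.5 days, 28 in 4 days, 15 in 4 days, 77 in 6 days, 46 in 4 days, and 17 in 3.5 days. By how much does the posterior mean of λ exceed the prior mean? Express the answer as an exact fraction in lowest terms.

1480/291

Total count: 64 + 24 + 11 + 21 + 57 + 28 + 15 + 77 + 46 + 17 = 360.
Total exposure: 5.5 + 2.5 + 1.5 + 6 + 5.5 + 4 + 4 + 6 + 4 + 3.5 = 42.5 days.
By Gamma–Poisson conjugacy, the posterior is Gamma(α + Σx, β + Σt) = Gamma(16 + 360, 6 + 42.5) = Gamma(376, 97/2).
Posterior mean = 376/(97/2) = 752/97; prior mean = 16/6 = 8/3. Difference = 752/97 − 8/3 = 1480/291.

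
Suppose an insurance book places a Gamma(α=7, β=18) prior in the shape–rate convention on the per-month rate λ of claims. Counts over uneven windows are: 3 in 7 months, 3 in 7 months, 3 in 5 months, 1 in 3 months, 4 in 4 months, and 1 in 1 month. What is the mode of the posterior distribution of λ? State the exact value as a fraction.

7/15

Total count: 3 + 3 + 3 + 1 + 4 + 1 = 15.
Total exposure: 7 + 7 + 5 + 3 + 4 + 1 = 27 months.
The Gamma prior is conjugate for the Poisson rate, so λ | data ~ Gamma(7+15, 18+27) = Gamma(22, 45).
Posterior mode = (α'−1)/β' = 21/45 = 7/15.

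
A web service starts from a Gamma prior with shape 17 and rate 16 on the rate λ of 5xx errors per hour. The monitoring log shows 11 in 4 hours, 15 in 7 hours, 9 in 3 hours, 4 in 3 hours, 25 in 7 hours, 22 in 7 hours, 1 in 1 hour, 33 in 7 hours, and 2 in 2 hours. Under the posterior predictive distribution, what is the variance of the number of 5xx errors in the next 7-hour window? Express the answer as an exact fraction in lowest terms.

62272/3249

Total count: 11 + 15 + 9 + 4 + 25 + 22 + 1 + 33 + 2 = 122.
Total exposure: 4 + 7 + 3 + 3 + 7 + 7 + 1 + 7 + 2 = 41 hours.
Conjugate update: add total count to the shape and total exposure to the rate, giving Gamma(139, 57).
The posterior predictive for a window of length T is Negative Binomial with variance T·α'·(β'+T)/β'² = 7·139·64/3249 = 62272/3249.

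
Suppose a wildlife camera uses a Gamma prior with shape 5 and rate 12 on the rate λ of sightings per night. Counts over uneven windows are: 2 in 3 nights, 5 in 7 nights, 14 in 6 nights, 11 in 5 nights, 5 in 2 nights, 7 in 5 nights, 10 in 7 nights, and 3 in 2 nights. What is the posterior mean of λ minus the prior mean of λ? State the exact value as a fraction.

499/588

Total count: 2 + 5 + 14 + 11 + 5 + 7 + 10 + 3 = 57.
Total exposure: 3 + 7 + 6 + 5 + 2 + 5 + 7 + 2 = 37 nights.
Conjugate update: add total count to the shape and total exposure to the rate, giving Gamma(62, 49).
Posterior mean = 62/49 = 62/49; prior mean = 5/12 = 5/12. Difference = 62/49 − 5/12 = 499/588.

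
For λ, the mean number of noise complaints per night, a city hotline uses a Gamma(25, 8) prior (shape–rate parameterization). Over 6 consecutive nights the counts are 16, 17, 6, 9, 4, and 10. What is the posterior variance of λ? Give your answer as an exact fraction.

Total count: 16 + 17 + 6 + 9 + 4 + 10 = 62.
Total exposure: 6 nights.
Conjugate update: add total count to the shape and total exposure to the rate, giving Gamma(87, 14).
Posterior variance = α'/β'² = 87/196.

87/196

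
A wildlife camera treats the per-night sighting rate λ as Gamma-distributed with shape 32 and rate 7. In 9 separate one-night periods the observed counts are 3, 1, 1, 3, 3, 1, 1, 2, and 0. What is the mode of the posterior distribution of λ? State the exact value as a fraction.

23/8

Total count: 3 + 1 + 1 + 3 + 3 + 1 + 1 + 2 + 0 = 15.
Total exposure: 9 nights.
The Gamma prior is conjugate for the Poisson rate, so λ | data ~ Gamma(32+15, 7+9) = Gamma(47, 16).
Posterior mode = (α'−1)/β' = 46/16 = 23/8.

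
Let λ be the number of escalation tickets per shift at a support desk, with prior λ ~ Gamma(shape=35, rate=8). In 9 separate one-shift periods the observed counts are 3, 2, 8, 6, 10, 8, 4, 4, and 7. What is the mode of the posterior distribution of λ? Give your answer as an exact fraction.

Total count: 3 + 2 + 8 + 6 + 10 + 8 + 4 + 4 + 7 = 52.
Total exposure: 9 shifts.
Gamma(α, β) with Poisson data over total exposure Σt gives posterior Gamma(α+Σx, β+Σt) = Gamma(87, 17).
Posterior mode = (α'−1)/β' = 86/17.

86/17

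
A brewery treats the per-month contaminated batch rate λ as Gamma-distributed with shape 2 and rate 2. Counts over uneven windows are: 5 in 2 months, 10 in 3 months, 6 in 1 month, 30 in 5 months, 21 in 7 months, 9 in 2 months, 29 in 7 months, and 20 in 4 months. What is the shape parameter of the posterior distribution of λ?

Total count: 5 + 10 + 6 + 30 + 21 + 9 + 29 + 20 = 130.
Total exposure: 2 + 3 + 1 + 5 + 7 + 2 + 7 + 4 = 31 months.
Posterior: α' = 2 + 130 = 132, β' = 2 + 31 = 33.

132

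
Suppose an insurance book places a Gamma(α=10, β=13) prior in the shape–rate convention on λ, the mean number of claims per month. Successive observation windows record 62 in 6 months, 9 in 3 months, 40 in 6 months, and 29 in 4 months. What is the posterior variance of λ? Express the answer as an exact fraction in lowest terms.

75/512

Total count: 62 + 9 + 40 + 29 = 140.
Total exposure: 6 + 3 + 6 + 4 = 19 months.
Gamma(α, β) with Poisson data over total exposure Σt gives posterior Gamma(α+Σx, β+Σt) = Gamma(150, 32).
Posterior variance = α'/β'² = 150/1024 = 75/512.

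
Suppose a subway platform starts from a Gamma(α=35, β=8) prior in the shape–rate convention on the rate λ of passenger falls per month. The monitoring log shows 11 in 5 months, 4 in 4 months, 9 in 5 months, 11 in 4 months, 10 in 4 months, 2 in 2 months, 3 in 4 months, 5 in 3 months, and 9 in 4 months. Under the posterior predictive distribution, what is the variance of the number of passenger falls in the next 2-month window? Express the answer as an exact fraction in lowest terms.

8910/1849

Total count: 11 + 4 + 9 + 11 + 10 + 2 + 3 + 5 + 9 = 64.
Total exposure: 5 + 4 + 5 + 4 + 4 + 2 + 4 + 3 + 4 = 35 months.
Conjugate update: add total count to the shape and total exposure to the rate, giving Gamma(99, 43).
The posterior predictive for a window of length T is Negative Binomial with variance T·α'·(β'+T)/β'² = 2·99·45/1849 = 8910/1849.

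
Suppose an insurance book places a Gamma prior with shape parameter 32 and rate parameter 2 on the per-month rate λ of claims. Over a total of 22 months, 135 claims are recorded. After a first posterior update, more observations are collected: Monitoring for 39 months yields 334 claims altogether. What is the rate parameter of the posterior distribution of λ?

63

Total count 135 over total exposure 22 months.
After the first batch: Gamma(32 + 135, 2 + 22) = Gamma(167, 24).
Total count 334 over total exposure 39 months.
After the second batch: Gamma(167 + 334, 24 + 39) = Gamma(501, 63).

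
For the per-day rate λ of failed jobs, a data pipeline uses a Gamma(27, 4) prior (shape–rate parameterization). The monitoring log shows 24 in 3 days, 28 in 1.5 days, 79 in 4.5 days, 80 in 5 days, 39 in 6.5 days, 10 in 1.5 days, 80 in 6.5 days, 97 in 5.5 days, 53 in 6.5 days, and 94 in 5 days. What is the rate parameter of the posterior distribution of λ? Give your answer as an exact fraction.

Total count: 24 + 28 + 79 + 80 + 39 + 10 + 80 + 97 + 53 + 94 = 584.
Total exposure: 3 + 1.5 + 4.5 + 5 + 6.5 + 1.5 + 6.5 + 5.5 + 6.5 + 5 = 45.5 days.
Gamma(α, β) with Poisson data over total exposure Σt gives posterior Gamma(α+Σx, β+Σt) = Gamma(611, 99/2).

99/2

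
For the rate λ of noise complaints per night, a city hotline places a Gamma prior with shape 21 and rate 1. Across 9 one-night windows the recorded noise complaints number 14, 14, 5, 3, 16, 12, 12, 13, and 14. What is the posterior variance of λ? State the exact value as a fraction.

31/25

Total count: 14 + 14 + 5 + 3 + 16 + 12 + 12 + 13 + 14 = 103.
Total exposure: 9 nights.
Posterior: α' = 21 + 103 = 124, β' = 1 + 9 = 10.
Posterior variance = α'/β'² = 124/100 = 31/25.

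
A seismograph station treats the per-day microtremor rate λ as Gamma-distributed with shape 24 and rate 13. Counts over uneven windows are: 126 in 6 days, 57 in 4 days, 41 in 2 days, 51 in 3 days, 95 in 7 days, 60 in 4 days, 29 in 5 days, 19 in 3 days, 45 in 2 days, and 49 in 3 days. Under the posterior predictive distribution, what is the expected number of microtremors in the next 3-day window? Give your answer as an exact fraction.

Total count: 126 + 57 + 41 + 51 + 95 + 60 + 29 + 19 + 45 + 49 = 572.
Total exposure: 6 + 4 + 2 + 3 + 7 + 4 + 5 + 3 + 2 + 3 = 39 days.
Posterior: α' = 24 + 572 = 596, β' = 13 + 39 = 52.
Predictive mean over a 3-day window = T·E[λ|data] = 3·596/52 = 447/13.

447/13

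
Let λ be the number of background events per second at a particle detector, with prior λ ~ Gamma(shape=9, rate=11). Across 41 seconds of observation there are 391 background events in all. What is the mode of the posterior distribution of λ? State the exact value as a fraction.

Total count 391 over total exposure 41 seconds.
Gamma(α, β) with Poisson data over total exposure Σt gives posterior Gamma(α+Σx, β+Σt) = Gamma(400, 52).
Posterior mode = (α'−1)/β' = 399/52.

399/52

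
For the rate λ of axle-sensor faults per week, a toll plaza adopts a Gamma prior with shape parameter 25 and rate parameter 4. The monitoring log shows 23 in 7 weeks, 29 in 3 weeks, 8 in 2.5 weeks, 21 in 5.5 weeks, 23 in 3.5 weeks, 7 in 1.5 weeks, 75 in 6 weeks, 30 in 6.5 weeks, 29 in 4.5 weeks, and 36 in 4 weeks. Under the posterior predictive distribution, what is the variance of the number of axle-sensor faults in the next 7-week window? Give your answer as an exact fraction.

Total count: 23 + 29 + 8 + 21 + 23 + 7 + 75 + 30 + 29 + 36 = 281.
Total exposure: 7 + 3 + 2.5 + 5.5 + 3.5 + 1.5 + 6 + 6.5 + 4.5 + 4 = 44 weeks.
The Gamma prior is conjugate for the Poisson rate, so λ | data ~ Gamma(25+281, 4+44) = Gamma(306, 48).
The posterior predictive for a window of length T is Negative Binomial with variance T·α'·(β'+T)/β'² = 7·306·55/2304 = 6545/128.

6545/128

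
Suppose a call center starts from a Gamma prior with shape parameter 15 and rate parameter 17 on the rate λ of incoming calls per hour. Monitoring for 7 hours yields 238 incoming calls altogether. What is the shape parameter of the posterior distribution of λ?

Total count 238 over total exposure 7 hours.
By Gamma–Poisson conjugacy, the posterior is Gamma(α + Σx, β + Σt) = Gamma(15 + 238, 17 + 7) = Gamma(253, 24).

253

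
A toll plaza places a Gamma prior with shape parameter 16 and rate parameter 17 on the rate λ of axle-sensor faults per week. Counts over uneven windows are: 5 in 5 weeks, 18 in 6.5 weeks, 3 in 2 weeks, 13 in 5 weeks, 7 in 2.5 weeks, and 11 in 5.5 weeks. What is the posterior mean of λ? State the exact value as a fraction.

Total count: 5 + 18 + 3 + 13 + 7 + 11 = 57.
Total exposure: 5 + 6.5 + 2 + 5 + 2.5 + 5.5 = 26.5 weeks.
Posterior: α' = 16 + 57 = 73, β' = 17 + 26.5 = 87/2.
Posterior mean = α'/β' = 73/(87/2) = 146/87.

146/87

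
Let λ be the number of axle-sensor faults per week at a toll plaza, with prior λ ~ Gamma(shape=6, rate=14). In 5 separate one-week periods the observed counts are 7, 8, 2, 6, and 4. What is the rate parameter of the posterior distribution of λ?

Total count: 7 + 8 + 2 + 6 + 4 = 27.
Total exposure: 5 weeks.
By Gamma–Poisson conjugacy, the posterior is Gamma(α + Σx, β + Σt) = Gamma(6 + 27, 14 + 5) = Gamma(33, 19).

19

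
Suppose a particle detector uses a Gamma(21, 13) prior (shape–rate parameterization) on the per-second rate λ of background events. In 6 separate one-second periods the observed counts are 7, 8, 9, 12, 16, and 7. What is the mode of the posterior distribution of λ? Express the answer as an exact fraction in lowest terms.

Total count: 7 + 8 + 9 + 12 + 16 + 7 = 59.
Total exposure: 6 seconds.
Gamma(α, β) with Poisson data over total exposure Σt gives posterior Gamma(α+Σx, β+Σt) = Gamma(80, 19).
Posterior mode = (α'−1)/β' = 79/19.

79/19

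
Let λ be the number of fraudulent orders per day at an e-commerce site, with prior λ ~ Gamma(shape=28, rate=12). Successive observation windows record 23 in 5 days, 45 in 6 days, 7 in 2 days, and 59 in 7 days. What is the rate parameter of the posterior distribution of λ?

32

Total count: 23 + 45 + 7 + 59 = 134.
Total exposure: 5 + 6 + 2 + 7 = 20 days.
Posterior: α' = 28 + 134 = 162, β' = 12 + 20 = 32.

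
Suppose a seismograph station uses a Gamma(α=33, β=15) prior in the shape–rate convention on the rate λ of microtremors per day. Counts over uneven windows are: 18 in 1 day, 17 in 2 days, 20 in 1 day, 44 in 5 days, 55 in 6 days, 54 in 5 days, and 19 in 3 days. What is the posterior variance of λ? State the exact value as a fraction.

Total count: 18 + 17 + 20 + 44 + 55 + 54 + 19 = 227.
Total exposure: 1 + 2 + 1 + 5 + 6 + 5 + 3 = 23 days.
By Gamma–Poisson conjugacy, the posterior is Gamma(α + Σx, β + Σt) = Gamma(33 + 227, 15 + 23) = Gamma(260, 38).
Posterior variance = α'/β'² = 260/1444 = 65/361.

65/361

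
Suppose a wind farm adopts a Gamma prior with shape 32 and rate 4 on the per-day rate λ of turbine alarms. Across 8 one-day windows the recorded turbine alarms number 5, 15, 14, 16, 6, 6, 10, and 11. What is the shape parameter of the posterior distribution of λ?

Total count: 5 + 15 + 14 + 16 + 6 + 6 + 10 + 11 = 83.
Total exposure: 8 days.
The Gamma prior is conjugate for the Poisson rate, so λ | data ~ Gamma(32+83, 4+8) = Gamma(115, 12).

115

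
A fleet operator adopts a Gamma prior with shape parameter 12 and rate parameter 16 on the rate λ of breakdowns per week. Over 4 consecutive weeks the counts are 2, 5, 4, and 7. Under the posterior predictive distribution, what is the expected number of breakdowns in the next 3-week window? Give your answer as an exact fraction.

Total count: 2 + 5 + 4 + 7 = 18.
Total exposure: 4 weeks.
Posterior: α' = 12 + 18 = 30, β' = 16 + 4 = 20.
Predictive mean over a 3-week window = T·E[λ|data] = 3·30/20 = 9/2.

9/2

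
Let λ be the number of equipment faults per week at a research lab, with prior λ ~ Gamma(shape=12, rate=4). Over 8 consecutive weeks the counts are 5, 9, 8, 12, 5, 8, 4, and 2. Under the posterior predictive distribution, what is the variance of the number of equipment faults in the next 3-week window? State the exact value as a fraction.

325/16

Total count: 5 + 9 + 8 + 12 + 5 + 8 + 4 + 2 = 53.
Total exposure: 8 weeks.
Posterior: α' = 12 + 53 = 65, β' = 4 + 8 = 12.
The posterior predictive for a window of length T is Negative Binomial with variance T·α'·(β'+T)/β'² = 3·65·15/144 = 325/16.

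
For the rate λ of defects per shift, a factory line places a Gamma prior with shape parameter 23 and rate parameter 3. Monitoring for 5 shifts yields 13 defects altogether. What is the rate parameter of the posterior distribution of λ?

Total count 13 over total exposure 5 shifts.
By Gamma–Poisson conjugacy, the posterior is Gamma(α + Σx, β + Σt) = Gamma(23 + 13, 3 + 5) = Gamma(36, 8).

8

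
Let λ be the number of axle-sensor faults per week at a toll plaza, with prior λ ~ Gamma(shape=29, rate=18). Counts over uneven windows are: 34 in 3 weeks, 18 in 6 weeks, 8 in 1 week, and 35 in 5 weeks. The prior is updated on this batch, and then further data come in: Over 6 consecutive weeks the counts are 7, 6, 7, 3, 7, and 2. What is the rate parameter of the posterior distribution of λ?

Total count: 34 + 18 + 8 + 35 = 95.
Total exposure: 3 + 6 + 1 + 5 = 15 weeks.
After the first batch: Gamma(29 + 95, 18 + 15) = Gamma(124, 33).
Total count: 7 + 6 + 7 + 3 + 7 + 2 = 32.
Total exposure: 6 weeks.
After the second batch: Gamma(124 + 32, 33 + 6) = Gamma(156, 39).

39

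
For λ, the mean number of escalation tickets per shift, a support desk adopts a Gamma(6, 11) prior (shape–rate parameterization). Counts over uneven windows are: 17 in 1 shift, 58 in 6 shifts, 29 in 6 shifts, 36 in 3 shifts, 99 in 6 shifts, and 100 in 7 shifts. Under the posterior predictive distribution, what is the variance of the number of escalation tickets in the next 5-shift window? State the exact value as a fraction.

3105/64

Total count: 17 + 58 + 29 + 36 + 99 + 100 = 339.
Total exposure: 1 + 6 + 6 + 3 + 6 + 7 = 29 shifts.
The Gamma prior is conjugate for the Poisson rate, so λ | data ~ Gamma(6+339, 11+29) = Gamma(345, 40).
The posterior predictive for a window of length T is Negative Binomial with variance T·α'·(β'+T)/β'² = 5·345·45/1600 = 3105/64.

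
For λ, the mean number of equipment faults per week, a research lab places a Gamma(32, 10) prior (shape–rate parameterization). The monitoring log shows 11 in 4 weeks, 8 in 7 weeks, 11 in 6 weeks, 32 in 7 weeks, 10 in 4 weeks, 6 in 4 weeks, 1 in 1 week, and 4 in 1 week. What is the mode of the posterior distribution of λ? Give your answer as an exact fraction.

Total count: 11 + 8 + 11 + 32 + 10 + 6 + 1 + 4 = 83.
Total exposure: 4 + 7 + 6 + 7 + 4 + 4 + 1 + 1 = 34 weeks.
Conjugate update: add total count to the shape and total exposure to the rate, giving Gamma(115, 44).
Posterior mode = (α'−1)/β' = 114/44 = 57/22.

57/22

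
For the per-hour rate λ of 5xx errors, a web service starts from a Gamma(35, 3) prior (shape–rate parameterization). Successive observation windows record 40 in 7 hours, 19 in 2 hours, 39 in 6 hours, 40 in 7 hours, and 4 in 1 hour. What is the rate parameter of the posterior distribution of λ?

Total count: 40 + 19 + 39 + 40 + 4 = 142.
Total exposure: 7 + 2 + 6 + 7 + 1 = 23 hours.
Posterior: α' = 35 + 142 = 177, β' = 3 + 23 = 26.

26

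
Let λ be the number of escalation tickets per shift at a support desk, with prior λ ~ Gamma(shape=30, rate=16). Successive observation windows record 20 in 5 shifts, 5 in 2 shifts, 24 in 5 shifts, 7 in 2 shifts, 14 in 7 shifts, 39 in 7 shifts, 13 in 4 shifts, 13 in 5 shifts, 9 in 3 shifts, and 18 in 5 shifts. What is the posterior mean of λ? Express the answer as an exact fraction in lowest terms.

Total count: 20 + 5 + 24 + 7 + 14 + 39 + 13 + 13 + 9 + 18 = 162.
Total exposure: 5 + 2 + 5 + 2 + 7 + 7 + 4 + 5 + 3 + 5 = 45 shifts.
Conjugate update: add total count to the shape and total exposure to the rate, giving Gamma(192, 61).
Posterior mean = α'/β' = 192/61.

192/61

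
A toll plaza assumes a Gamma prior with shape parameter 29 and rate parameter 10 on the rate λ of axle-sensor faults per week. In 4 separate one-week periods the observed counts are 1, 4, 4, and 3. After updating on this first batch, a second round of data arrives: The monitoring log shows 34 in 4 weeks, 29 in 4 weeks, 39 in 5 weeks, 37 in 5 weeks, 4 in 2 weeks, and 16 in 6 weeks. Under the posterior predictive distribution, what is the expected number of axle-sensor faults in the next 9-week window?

Total count: 1 + 4 + 4 + 3 = 12.
Total exposure: 4 weeks.
After the first batch: Gamma(29 + 12, 10 + 4) = Gamma(41, 14).
Total count: 34 + 29 + 39 + 37 + 4 + 16 = 159.
Total exposure: 4 + 4 + 5 + 5 + 2 + 6 = 26 weeks.
After the second batch: Gamma(41 + 159, 14 + 26) = Gamma(200, 40).
Predictive mean over a 9-week window = T·E[λ|data] = 9·200/40 = 45.

45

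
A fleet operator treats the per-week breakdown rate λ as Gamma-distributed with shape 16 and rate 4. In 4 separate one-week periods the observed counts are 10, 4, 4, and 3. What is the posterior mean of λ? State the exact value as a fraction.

37/8

Total count: 10 + 4 + 4 + 3 = 21.
Total exposure: 4 weeks.
By Gamma–Poisson conjugacy, the posterior is Gamma(α + Σx, β + Σt) = Gamma(16 + 21, 4 + 4) = Gamma(37, 8).
Posterior mean = α'/β' = 37/8.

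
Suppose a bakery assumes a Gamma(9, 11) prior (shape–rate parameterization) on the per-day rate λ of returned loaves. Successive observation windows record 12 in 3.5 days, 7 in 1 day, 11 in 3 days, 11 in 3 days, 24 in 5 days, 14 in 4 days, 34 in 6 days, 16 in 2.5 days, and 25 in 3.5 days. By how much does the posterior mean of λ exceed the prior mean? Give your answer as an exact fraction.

Total count: 12 + 7 + 11 + 11 + 24 + 14 + 34 + 16 + 25 = 154.
Total exposure: 3.5 + 1 + 3 + 3 + 5 + 4 + 6 + 2.5 + 3.5 = 31.5 days.
Gamma(α, β) with Poisson data over total exposure Σt gives posterior Gamma(α+Σx, β+Σt) = Gamma(163, 85/2).
Posterior mean = 163/(85/2) = 326/85; prior mean = 9/11 = 9/11. Difference = 326/85 − 9/11 = 2821/935.

2821/935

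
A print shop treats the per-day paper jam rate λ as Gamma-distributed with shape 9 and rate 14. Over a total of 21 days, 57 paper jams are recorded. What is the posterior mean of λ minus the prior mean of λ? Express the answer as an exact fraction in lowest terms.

87/70

Total count 57 over total exposure 21 days.
Conjugate update: add total count to the shape and total exposure to the rate, giving Gamma(66, 35).
Posterior mean = 66/35 = 66/35; prior mean = 9/14 = 9/14. Difference = 66/35 − 9/14 = 87/70.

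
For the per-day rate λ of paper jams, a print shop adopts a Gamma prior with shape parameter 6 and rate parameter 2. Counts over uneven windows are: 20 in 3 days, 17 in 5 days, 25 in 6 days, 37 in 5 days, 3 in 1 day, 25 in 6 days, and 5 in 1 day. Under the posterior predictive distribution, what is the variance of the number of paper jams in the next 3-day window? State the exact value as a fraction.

Total count: 20 + 17 + 25 + 37 + 3 + 25 + 5 = 132.
Total exposure: 3 + 5 + 6 + 5 + 1 + 6 + 1 = 27 days.
Conjugate update: add total count to the shape and total exposure to the rate, giving Gamma(138, 29).
The posterior predictive for a window of length T is Negative Binomial with variance T·α'·(β'+T)/β'² = 3·138·32/841 = 13248/841.

13248/841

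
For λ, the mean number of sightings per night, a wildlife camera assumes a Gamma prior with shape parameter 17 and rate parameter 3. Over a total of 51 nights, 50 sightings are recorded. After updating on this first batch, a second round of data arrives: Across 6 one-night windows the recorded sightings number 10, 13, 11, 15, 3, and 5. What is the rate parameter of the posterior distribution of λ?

60

Total count 50 over total exposure 51 nights.
After the first batch: Gamma(17 + 50, 3 + 51) = Gamma(67, 54).
Total count: 10 + 13 + 11 + 15 + 3 + 5 = 57.
Total exposure: 6 nights.
After the second batch: Gamma(67 + 57, 54 + 6) = Gamma(124, 60).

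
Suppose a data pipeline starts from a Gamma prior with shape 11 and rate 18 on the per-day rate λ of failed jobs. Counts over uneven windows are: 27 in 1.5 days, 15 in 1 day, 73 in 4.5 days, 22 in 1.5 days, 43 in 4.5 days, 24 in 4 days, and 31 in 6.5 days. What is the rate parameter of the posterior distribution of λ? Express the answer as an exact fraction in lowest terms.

83/2

Total count: 27 + 15 + 73 + 22 + 43 + 24 + 31 = 235.
Total exposure: 1.5 + 1 + 4.5 + 1.5 + 4.5 + 4 + 6.5 = 23.5 days.
Gamma(α, β) with Poisson data over total exposure Σt gives posterior Gamma(α+Σx, β+Σt) = Gamma(246, 83/2).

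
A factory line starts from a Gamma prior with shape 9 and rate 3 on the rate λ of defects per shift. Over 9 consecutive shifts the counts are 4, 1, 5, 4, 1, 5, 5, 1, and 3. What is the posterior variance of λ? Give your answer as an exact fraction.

Total count: 4 + 1 + 5 + 4 + 1 + 5 + 5 + 1 + 3 = 29.
Total exposure: 9 shifts.
Gamma(α, β) with Poisson data over total exposure Σt gives posterior Gamma(α+Σx, β+Σt) = Gamma(38, 12).
Posterior variance = α'/β'² = 38/144 = 19/72.

19/72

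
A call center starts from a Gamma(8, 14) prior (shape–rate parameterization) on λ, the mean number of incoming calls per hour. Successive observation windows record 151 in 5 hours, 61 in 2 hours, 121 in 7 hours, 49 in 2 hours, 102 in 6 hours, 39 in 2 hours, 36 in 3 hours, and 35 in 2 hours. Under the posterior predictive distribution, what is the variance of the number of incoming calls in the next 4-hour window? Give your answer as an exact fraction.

Total count: 151 + 61 + 121 + 49 + 102 + 39 + 36 + 35 = 594.
Total exposure: 5 + 2 + 7 + 2 + 6 + 2 + 3 + 2 = 29 hours.
Posterior: α' = 8 + 594 = 602, β' = 14 + 29 = 43.
The posterior predictive for a window of length T is Negative Binomial with variance T·α'·(β'+T)/β'² = 4·602·47/1849 = 2632/43.

2632/43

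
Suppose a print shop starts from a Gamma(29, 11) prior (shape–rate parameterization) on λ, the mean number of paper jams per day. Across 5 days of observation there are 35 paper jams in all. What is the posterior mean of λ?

4

Total count 35 over total exposure 5 days.
By Gamma–Poisson conjugacy, the posterior is Gamma(α + Σx, β + Σt) = Gamma(29 + 35, 11 + 5) = Gamma(64, 16).
Posterior mean = α'/β' = 64/16 = 4.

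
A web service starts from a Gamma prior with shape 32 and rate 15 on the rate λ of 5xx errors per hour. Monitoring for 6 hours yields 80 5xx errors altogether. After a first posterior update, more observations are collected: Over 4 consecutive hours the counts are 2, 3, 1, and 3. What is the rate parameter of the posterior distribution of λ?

Total count 80 over total exposure 6 hours.
After the first batch: Gamma(32 + 80, 15 + 6) = Gamma(112, 21).
Total count: 2 + 3 + 1 + 3 = 9.
Total exposure: 4 hours.
After the second batch: Gamma(112 + 9, 21 + 4) = Gamma(121, 25).

25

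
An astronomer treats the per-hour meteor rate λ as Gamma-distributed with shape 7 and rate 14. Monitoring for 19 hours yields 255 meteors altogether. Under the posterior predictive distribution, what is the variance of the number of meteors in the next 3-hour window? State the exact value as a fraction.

3144/121

Total count 255 over total exposure 19 hours.
By Gamma–Poisson conjugacy, the posterior is Gamma(α + Σx, β + Σt) = Gamma(7 + 255, 14 + 19) = Gamma(262, 33).
The posterior predictive for a window of length T is Negative Binomial with variance T·α'·(β'+T)/β'² = 3·262·36/1089 = 3144/121.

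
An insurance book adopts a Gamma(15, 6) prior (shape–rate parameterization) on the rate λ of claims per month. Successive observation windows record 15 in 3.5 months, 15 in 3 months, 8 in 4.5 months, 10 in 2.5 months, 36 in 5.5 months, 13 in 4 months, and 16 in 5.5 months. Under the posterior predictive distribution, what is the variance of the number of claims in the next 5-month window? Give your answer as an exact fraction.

101120/4761

Total count: 15 + 15 + 8 + 10 + 36 + 13 + 16 = 113.
Total exposure: 3.5 + 3 + 4.5 + 2.5 + 5.5 + 4 + 5.5 = 28.5 months.
The Gamma prior is conjugate for the Poisson rate, so λ | data ~ Gamma(15+113, 6+28.5) = Gamma(128, 69/2).
The posterior predictive for a window of length T is Negative Binomial with variance T·α'·(β'+T)/β'² = 5·128·(79/2)/(4761/4) = 101120/4761.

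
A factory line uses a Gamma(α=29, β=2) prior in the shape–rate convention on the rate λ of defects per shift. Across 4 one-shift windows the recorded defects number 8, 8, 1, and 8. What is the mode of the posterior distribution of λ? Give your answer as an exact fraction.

Total count: 8 + 8 + 1 + 8 = 25.
Total exposure: 4 shifts.
Posterior: α' = 29 + 25 = 54, β' = 2 + 4 = 6.
Posterior mode = (α'−1)/β' = 53/6.

53/6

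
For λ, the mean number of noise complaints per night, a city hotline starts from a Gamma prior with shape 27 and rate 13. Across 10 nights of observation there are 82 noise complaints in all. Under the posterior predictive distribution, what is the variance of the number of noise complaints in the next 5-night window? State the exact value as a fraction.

Total count 82 over total exposure 10 nights.
By Gamma–Poisson conjugacy, the posterior is Gamma(α + Σx, β + Σt) = Gamma(27 + 82, 13 + 10) = Gamma(109, 23).
The posterior predictive for a window of length T is Negative Binomial with variance T·α'·(β'+T)/β'² = 5·109·28/529 = 15260/529.

15260/529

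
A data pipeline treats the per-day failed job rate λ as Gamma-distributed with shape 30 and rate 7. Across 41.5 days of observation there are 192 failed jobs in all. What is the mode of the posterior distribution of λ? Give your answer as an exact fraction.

442/97

Total count 192 over total exposure 41.5 days.
The Gamma prior is conjugate for the Poisson rate, so λ | data ~ Gamma(30+192, 7+41.5) = Gamma(222, 97/2).
Posterior mode = (α'−1)/β' = 221/(97/2) = 442/97.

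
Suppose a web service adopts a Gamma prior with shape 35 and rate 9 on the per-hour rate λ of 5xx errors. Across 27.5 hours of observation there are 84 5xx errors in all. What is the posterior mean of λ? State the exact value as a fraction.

238/73

Total count 84 over total exposure 27.5 hours.
Posterior: α' = 35 + 84 = 119, β' = 9 + 27.5 = 73/2.
Posterior mean = α'/β' = 119/(73/2) = 238/73.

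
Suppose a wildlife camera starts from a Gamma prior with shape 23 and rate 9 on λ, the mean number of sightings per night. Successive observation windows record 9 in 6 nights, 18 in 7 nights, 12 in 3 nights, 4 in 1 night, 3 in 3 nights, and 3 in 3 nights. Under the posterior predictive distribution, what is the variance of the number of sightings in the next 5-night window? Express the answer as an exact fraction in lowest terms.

Total count: 9 + 18 + 12 + 4 + 3 + 3 = 49.
Total exposure: 6 + 7 + 3 + 1 + 3 + 3 = 23 nights.
Conjugate update: add total count to the shape and total exposure to the rate, giving Gamma(72, 32).
The posterior predictive for a window of length T is Negative Binomial with variance T·α'·(β'+T)/β'² = 5·72·37/1024 = 1665/128.

1665/128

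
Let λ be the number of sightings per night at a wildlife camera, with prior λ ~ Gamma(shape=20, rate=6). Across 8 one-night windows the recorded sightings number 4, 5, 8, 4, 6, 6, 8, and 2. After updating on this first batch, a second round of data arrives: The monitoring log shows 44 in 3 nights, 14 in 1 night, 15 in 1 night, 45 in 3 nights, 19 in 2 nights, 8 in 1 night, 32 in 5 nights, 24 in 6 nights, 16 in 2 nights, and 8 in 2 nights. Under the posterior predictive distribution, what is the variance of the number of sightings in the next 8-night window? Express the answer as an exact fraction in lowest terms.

Total count: 4 + 5 + 8 + 4 + 6 + 6 + 8 + 2 = 43.
Total exposure: 8 nights.
After the first batch: Gamma(20 + 43, 6 + 8) = Gamma(63, 14).
Total count: 44 + 14 + 15 + 45 + 19 + 8 + 32 + 24 + 16 + 8 = 225.
Total exposure: 3 + 1 + 1 + 3 + 2 + 1 + 5 + 6 + 2 + 2 = 26 nights.
After the second batch: Gamma(63 + 225, 14 + 26) = Gamma(288, 40).
The posterior predictive for a window of length T is Negative Binomial with variance T·α'·(β'+T)/β'² = 8·288·48/1600 = 1728/25.

1728/25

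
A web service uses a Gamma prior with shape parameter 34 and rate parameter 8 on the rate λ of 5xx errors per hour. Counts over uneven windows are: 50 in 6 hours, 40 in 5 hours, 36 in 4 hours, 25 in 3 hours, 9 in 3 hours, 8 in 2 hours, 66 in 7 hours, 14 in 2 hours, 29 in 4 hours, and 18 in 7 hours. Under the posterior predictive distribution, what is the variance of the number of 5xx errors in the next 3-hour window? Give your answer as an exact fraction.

Total count: 50 + 40 + 36 + 25 + 9 + 8 + 66 + 14 + 29 + 18 = 295.
Total exposure: 6 + 5 + 4 + 3 + 3 + 2 + 7 + 2 + 4 + 7 = 43 hours.
The Gamma prior is conjugate for the Poisson rate, so λ | data ~ Gamma(34+295, 8+43) = Gamma(329, 51).
The posterior predictive for a window of length T is Negative Binomial with variance T·α'·(β'+T)/β'² = 3·329·54/2601 = 5922/289.

5922/289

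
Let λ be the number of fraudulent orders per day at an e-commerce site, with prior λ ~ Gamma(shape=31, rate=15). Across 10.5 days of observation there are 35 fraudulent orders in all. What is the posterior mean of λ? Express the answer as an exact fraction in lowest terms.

Total count 35 over total exposure 10.5 days.
By Gamma–Poisson conjugacy, the posterior is Gamma(α + Σx, β + Σt) = Gamma(31 + 35, 15 + 10.5) = Gamma(66, 51/2).
Posterior mean = α'/β' = 66/(51/2) = 44/17.

44/17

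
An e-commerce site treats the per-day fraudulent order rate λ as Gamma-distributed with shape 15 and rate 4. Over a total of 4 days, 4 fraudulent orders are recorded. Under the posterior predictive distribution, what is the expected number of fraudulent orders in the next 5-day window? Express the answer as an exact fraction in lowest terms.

95/8

Total count 4 over total exposure 4 days.
Posterior: α' = 15 + 4 = 19, β' = 4 + 4 = 8.
Predictive mean over a 5-day window = T·E[λ|data] = 5·19/8 = 95/8.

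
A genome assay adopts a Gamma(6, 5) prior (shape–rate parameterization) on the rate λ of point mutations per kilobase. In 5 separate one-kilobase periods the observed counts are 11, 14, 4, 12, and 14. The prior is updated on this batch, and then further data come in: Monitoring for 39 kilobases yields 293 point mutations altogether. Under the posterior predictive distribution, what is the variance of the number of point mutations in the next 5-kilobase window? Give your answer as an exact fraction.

Total count: 11 + 14 + 4 + 12 + 14 = 55.
Total exposure: 5 kilobases.
After the first batch: Gamma(6 + 55, 5 + 5) = Gamma(61, 10).
Total count 293 over total exposure 39 kilobases.
After the second batch: Gamma(61 + 293, 10 + 39) = Gamma(354, 49).
The posterior predictive for a window of length T is Negative Binomial with variance T·α'·(β'+T)/β'² = 5·354·54/2401 = 95580/2401.

95580/2401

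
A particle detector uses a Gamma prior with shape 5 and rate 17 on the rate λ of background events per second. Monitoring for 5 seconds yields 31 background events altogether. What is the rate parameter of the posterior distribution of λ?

Total count 31 over total exposure 5 seconds.
The Gamma prior is conjugate for the Poisson rate, so λ | data ~ Gamma(5+31, 17+5) = Gamma(36, 22).

22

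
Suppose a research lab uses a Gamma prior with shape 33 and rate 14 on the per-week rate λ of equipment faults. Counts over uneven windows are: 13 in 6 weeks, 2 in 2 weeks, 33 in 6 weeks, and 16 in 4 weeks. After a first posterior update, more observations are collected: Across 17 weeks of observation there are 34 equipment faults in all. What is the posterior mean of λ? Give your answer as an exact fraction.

Total count: 13 + 2 + 33 + 16 = 64.
Total exposure: 6 + 2 + 6 + 4 = 18 weeks.
After the first batch: Gamma(33 + 64, 14 + 18) = Gamma(97, 32).
Total count 34 over total exposure 17 weeks.
After the second batch: Gamma(97 + 34, 32 + 17) = Gamma(131, 49).
Posterior mean = α'/β' = 131/49.

131/49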